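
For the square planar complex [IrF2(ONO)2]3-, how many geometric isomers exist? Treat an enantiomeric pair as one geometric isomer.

2

In a square planar complex each vertex has one trans partner and two cis neighbours.
Systematic placement gives 2 geometric isomers: F cis; F trans.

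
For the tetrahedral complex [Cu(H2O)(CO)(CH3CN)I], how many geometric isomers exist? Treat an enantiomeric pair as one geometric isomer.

In a tetrahedral complex all four positions are equivalent and every pair of ligands is adjacent — there is no cis/trans distinction.
Only one geometric arrangement is possible; it has no improper symmetry element, so it exists as a pair of enantiomers (2 stereoisomers).

1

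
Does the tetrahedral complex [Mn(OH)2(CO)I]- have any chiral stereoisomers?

no

All four vertices of a tetrahedron are equivalent and mutually adjacent, so cis/trans isomerism cannot arise.
Only one geometric arrangement is possible.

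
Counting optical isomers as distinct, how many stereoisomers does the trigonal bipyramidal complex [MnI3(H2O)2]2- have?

3

A trigonal bipyramid has two axial and three equatorial sites, which are chemically inequivalent.
The distinct arrangements are (3 in all): H2O both axial; H2O one axial, one equatorial; H2O both equatorial.
Each arrangement has an internal mirror plane or centre of symmetry, so none is chiral.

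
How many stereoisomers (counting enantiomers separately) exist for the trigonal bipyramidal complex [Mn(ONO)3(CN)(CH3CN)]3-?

4

Working through the distinct placements yields 4 geometric isomers: CN axial, CH3CN axial; CN equatorial, CH3CN axial; CN axial, CH3CN equatorial; CN equatorial, CH3CN equatorial.
Each arrangement has an internal mirror plane or centre of symmetry, so none is chiral.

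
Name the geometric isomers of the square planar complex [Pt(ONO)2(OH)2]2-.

cis and trans

In a square planar complex each vertex has one trans partner and two cis neighbours.
The distinct arrangements are (2 in all): ONO cis; ONO trans.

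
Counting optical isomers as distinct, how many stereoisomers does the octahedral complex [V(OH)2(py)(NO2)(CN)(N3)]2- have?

An octahedron has six vertices in three trans pairs; every non-trans pair is cis.
Systematic enumeration (placing each ligand type in turn and discarding arrangements equivalent by rotation or reflection) gives 9 geometric isomers.
Of these, 6 lack any improper symmetry element and so occur as enantiomeric pairs, giving 9 + 6 = 15 stereoisomers in total.

15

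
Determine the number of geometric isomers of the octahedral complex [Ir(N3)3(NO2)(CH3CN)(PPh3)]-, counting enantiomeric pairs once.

4

In an octahedral complex each vertex has one trans partner and four cis neighbours.
There are 4 geometric isomers: N3 mer (3 arrangements); N3 fac (chiral).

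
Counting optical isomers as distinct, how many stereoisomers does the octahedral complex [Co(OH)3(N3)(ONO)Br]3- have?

5

In an octahedral complex each vertex has one trans partner and four cis neighbours.
Systematic placement gives 4 geometric isomers: OH mer (3 arrangements); OH fac (chiral).
One of these lacks any improper symmetry element and so occurs as an enantiomeric pair, giving 4 + 1 = 5 stereoisomers in total.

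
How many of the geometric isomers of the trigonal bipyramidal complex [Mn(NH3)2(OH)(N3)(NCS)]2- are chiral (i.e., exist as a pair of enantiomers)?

3

In a trigonal bipyramid the two axial positions differ from the three equatorial ones.
Systematic enumeration (placing each ligand type in turn and discarding arrangements equivalent by rotation or reflection) gives 7 geometric isomers.
Of these, 3 lack any improper symmetry element and so occur as enantiomeric pairs, giving 7 + 3 = 10 stereoisomers in total.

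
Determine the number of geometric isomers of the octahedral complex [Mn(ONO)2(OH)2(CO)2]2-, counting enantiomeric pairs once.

The six octahedral sites form three mutually perpendicular trans pairs.
The distinct arrangements are (5 in all): ONO trans, OH trans, CO trans; ONO cis, OH cis, CO trans; ONO trans, OH cis, CO cis; ONO cis, OH cis, CO cis (chiral); ONO cis, OH trans, CO cis.

5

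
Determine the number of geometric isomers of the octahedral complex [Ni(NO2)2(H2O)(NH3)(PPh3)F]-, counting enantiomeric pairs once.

The six octahedral sites form three mutually perpendicular trans pairs.
Systematic enumeration (placing each ligand type in turn and discarding arrangements equivalent by rotation or reflection) gives 9 geometric isomers.

9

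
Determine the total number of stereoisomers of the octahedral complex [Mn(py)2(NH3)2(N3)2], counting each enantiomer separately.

6

An octahedron has six vertices in three trans pairs; every non-trans pair is cis.
There are 5 geometric isomers: py trans, NH3 trans, N3 trans; py cis, NH3 cis, N3 trans; py trans, NH3 cis, N3 cis; py cis, NH3 cis, N3 cis (chiral); py cis, NH3 trans, N3 cis.
One of these lacks any improper symmetry element and so occurs as an enantiomeric pair, giving 5 + 1 = 6 stereoisomers in total.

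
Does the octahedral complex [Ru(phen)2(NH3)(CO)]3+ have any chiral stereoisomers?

An octahedron has six vertices in three trans pairs; every non-trans pair is cis.
Each phen is bidentate and must span two cis positions.
There are 2 geometric isomers: NH3 and CO mutually trans; NH3 and CO mutually cis (chiral).
One of these lacks any improper symmetry element and so occurs as an enantiomeric pair, giving 2 + 1 = 3 stereoisomers in total.

yes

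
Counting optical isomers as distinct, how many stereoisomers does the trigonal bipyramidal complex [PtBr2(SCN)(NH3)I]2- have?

In a trigonal bipyramid the two axial positions differ from the three equatorial ones.
Exhaustive case analysis gives 7 geometric isomers.
Of these, 3 lack any improper symmetry element and so occur as enantiomeric pairs, giving 7 + 3 = 10 stereoisomers in total.

10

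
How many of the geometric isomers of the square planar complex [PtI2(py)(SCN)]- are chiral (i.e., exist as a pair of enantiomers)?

Systematic placement gives 2 geometric isomers: I cis; I trans.
Each arrangement has an internal mirror plane or centre of symmetry, so none is chiral.

0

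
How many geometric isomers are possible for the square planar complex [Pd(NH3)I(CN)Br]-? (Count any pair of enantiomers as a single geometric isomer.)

3

A square has two trans pairs of vertices; adjacent vertices are cis.
Systematic placement gives 3 geometric isomers: (Br/I trans, CN/NH3 trans); (Br/NH3 trans, CN/I trans); (Br/CN trans, I/NH3 trans).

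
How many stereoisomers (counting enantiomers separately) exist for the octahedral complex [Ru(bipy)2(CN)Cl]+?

The six octahedral sites form three mutually perpendicular trans pairs.
Each bipy is bidentate and must span two cis positions.
There are 2 geometric isomers: CN and Cl mutually trans; CN and Cl mutually cis (chiral).
One of these lacks any improper symmetry element and so occurs as an enantiomeric pair, giving 2 + 1 = 3 stereoisomers in total.

3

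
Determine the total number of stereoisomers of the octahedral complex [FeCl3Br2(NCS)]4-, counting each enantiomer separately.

The six octahedral sites form three mutually perpendicular trans pairs.
Working through the distinct placements yields 3 geometric isomers: Cl mer, Br trans; Cl fac, Br cis; Cl mer, Br cis.
Each arrangement has an internal mirror plane or centre of symmetry, so none is chiral.

3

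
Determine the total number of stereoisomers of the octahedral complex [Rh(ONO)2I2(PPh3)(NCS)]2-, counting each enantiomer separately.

8

In an octahedral complex each vertex has one trans partner and four cis neighbours.
There are 6 geometric isomers: ONO cis, I trans; ONO trans, I trans; ONO cis, I cis (3 arrangements, 2 chiral); ONO trans, I cis.
Of these, 2 lack any improper symmetry element and so occur as enantiomeric pairs, giving 6 + 2 = 8 stereoisomers in total.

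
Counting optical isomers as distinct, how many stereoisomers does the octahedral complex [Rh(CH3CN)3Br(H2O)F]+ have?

In an octahedral complex each vertex has one trans partner and four cis neighbours.
Systematic placement gives 4 geometric isomers: CH3CN mer (3 arrangements); CH3CN fac (chiral).
One of these lacks any improper symmetry element and so occurs as an enantiomeric pair, giving 4 + 1 = 5 stereoisomers in total.

5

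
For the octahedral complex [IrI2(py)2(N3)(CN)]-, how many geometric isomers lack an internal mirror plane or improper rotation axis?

In an octahedral complex each vertex has one trans partner and four cis neighbours.
Systematic placement gives 6 geometric isomers: I cis, py trans; I cis, py cis (3 arrangements, 2 chiral); I trans, py trans; I trans, py cis.
Of these, 2 lack any improper symmetry element and so occur as enantiomeric pairs, giving 6 + 2 = 8 stereoisomers in total.

2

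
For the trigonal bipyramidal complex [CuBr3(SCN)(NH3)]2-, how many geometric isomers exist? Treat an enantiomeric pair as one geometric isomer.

Systematic placement gives 4 geometric isomers: SCN equatorial, NH3 equatorial; SCN equatorial, NH3 axial; SCN axial, NH3 equatorial; SCN axial, NH3 axial.

4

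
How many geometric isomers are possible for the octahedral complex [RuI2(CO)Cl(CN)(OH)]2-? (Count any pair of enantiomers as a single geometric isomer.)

9

The six octahedral sites form three mutually perpendicular trans pairs.
Exhaustive case analysis gives 9 geometric isomers.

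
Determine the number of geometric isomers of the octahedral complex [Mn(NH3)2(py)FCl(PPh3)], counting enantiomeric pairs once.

Systematic enumeration (placing each ligand type in turn and discarding arrangements equivalent by rotation or reflection) gives 9 geometric isomers.

9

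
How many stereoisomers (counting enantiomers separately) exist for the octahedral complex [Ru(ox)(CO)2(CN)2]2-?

4

The six octahedral sites form three mutually perpendicular trans pairs.
Each ox is bidentate and must span two cis positions.
Systematic placement gives 3 geometric isomers: CO cis, CN trans; CO cis, CN cis (chiral); CO trans, CN cis.
One of these lacks any improper symmetry element and so occurs as an enantiomeric pair, giving 3 + 1 = 4 stereoisomers in total.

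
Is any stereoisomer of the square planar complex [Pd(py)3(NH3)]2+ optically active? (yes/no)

no

A square has two trans pairs of vertices; adjacent vertices are cis.
Only one geometric arrangement is possible.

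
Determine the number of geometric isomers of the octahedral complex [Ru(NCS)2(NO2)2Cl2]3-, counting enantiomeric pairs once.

The six octahedral sites form three mutually perpendicular trans pairs.
The distinct arrangements are (5 in all): NCS trans, NO2 trans, Cl trans; NCS cis, NO2 cis, Cl trans; NCS cis, NO2 trans, Cl cis; NCS cis, NO2 cis, Cl cis (chiral); NCS trans, NO2 cis, Cl cis.

5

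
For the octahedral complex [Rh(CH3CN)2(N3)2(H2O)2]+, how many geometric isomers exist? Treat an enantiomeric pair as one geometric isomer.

An octahedron has six vertices in three trans pairs; every non-trans pair is cis.
The distinct arrangements are (5 in all): CH3CN trans, N3 trans, H2O trans; CH3CN trans, N3 cis, H2O cis; CH3CN cis, N3 trans, H2O cis; CH3CN cis, N3 cis, H2O cis (chiral); CH3CN cis, N3 cis, H2O trans.

5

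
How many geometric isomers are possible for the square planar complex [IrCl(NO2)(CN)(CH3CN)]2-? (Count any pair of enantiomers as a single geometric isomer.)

A square has two trans pairs of vertices; adjacent vertices are cis.
Systematic placement gives 3 geometric isomers: (CH3CN/Cl trans, CN/NO2 trans); (CH3CN/NO2 trans, CN/Cl trans); (CH3CN/CN trans, Cl/NO2 trans).

3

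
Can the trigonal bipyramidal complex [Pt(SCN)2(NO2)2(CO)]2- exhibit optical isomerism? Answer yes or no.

yes

A trigonal bipyramid has two axial and three equatorial sites, which are chemically inequivalent.
Exhaustive case analysis gives 5 geometric isomers.
One of these lacks any improper symmetry element and so occurs as an enantiomeric pair, giving 5 + 1 = 6 stereoisomers in total.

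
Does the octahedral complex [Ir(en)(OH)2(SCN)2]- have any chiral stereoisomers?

yes

The six octahedral sites form three mutually perpendicular trans pairs.
Each en is bidentate and must span two cis positions.
Systematic placement gives 3 geometric isomers: OH trans, SCN cis; OH cis, SCN cis (chiral); OH cis, SCN trans.
One of these lacks any improper symmetry element and so occurs as an enantiomeric pair, giving 3 + 1 = 4 stereoisomers in total.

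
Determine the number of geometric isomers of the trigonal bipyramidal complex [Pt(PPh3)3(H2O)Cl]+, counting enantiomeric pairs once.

4

A trigonal bipyramid has two axial and three equatorial sites, which are chemically inequivalent.
Systematic placement gives 4 geometric isomers: H2O axial, Cl axial; H2O equatorial, Cl axial; H2O axial, Cl equatorial; H2O equatorial, Cl equatorial.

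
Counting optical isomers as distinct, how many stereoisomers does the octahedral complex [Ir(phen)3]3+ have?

2

The six octahedral sites form three mutually perpendicular trans pairs.
Each phen is bidentate and must span two cis positions.
Only one geometric arrangement is possible; it has no improper symmetry element, so it exists as a pair of enantiomers (2 stereoisomers).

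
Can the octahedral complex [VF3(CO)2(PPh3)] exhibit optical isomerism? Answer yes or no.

no

The six octahedral sites form three mutually perpendicular trans pairs.
There are 3 geometric isomers: F mer, CO trans; F fac, CO cis; F mer, CO cis.
Each arrangement has an internal mirror plane or centre of symmetry, so none is chiral.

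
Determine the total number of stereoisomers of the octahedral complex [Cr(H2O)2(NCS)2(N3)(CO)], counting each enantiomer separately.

8

An octahedron has six vertices in three trans pairs; every non-trans pair is cis.
Working through the distinct placements yields 6 geometric isomers: H2O cis, NCS trans; H2O cis, NCS cis (3 arrangements, 2 chiral); H2O trans, NCS trans; H2O trans, NCS cis.
Of these, 2 lack any improper symmetry element and so occur as enantiomeric pairs, giving 6 + 2 = 8 stereoisomers in total.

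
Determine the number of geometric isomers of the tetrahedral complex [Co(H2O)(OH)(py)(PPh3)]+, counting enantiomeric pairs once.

1

In a tetrahedral complex all four positions are equivalent and every pair of ligands is adjacent — there is no cis/trans distinction.
Only one geometric arrangement is possible; it has no improper symmetry element, so it exists as a pair of enantiomers (2 stereoisomers).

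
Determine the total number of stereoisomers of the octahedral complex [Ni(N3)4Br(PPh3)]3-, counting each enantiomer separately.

The six octahedral sites form three mutually perpendicular trans pairs.
There are 2 geometric isomers: Br and PPh3 mutually cis; Br and PPh3 mutually trans.
Each arrangement has an internal mirror plane or centre of symmetry, so none is chiral.

2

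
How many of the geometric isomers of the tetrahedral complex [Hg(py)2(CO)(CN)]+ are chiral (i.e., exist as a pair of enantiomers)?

In a tetrahedral complex all four positions are equivalent and every pair of ligands is adjacent — there is no cis/trans distinction.
Only one geometric arrangement is possible.

0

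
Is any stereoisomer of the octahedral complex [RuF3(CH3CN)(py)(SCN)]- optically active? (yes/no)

yes

In an octahedral complex each vertex has one trans partner and four cis neighbours.
Systematic placement gives 4 geometric isomers: F mer (3 arrangements); F fac (chiral).
One of these lacks any improper symmetry element and so occurs as an enantiomeric pair, giving 4 + 1 = 5 stereoisomers in total.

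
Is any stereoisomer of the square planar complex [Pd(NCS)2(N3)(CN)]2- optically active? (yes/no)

A square has two trans pairs of vertices; adjacent vertices are cis.
Systematic placement gives 2 geometric isomers: NCS cis; NCS trans.
Each arrangement has an internal mirror plane or centre of symmetry, so none is chiral.

no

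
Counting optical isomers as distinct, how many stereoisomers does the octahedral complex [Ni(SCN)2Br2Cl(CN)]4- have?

An octahedron has six vertices in three trans pairs; every non-trans pair is cis.
There are 6 geometric isomers: SCN trans, Br trans; SCN cis, Br trans; SCN trans, Br cis; SCN cis, Br cis (3 arrangements, 2 chiral).
Of these, 2 lack any improper symmetry element and so occur as enantiomeric pairs, giving 6 + 2 = 8 stereoisomers in total.

8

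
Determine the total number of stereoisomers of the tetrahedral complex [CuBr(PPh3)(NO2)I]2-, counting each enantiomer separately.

All four vertices of a tetrahedron are equivalent and mutually adjacent, so cis/trans isomerism cannot arise.
Only one geometric arrangement is possible; it has no improper symmetry element, so it exists as a pair of enantiomers (2 stereoisomers).

2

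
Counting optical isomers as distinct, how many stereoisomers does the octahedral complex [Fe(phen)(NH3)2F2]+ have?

4

An octahedron has six vertices in three trans pairs; every non-trans pair is cis.
Each phen is bidentate and must span two cis positions.
Working through the distinct placements yields 3 geometric isomers: NH3 cis, F trans; NH3 cis, F cis (chiral); NH3 trans, F cis.
One of these lacks any improper symmetry element and so occurs as an enantiomeric pair, giving 3 + 1 = 4 stereoisomers in total.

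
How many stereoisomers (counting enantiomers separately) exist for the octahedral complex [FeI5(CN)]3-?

Only one geometric arrangement is possible.

1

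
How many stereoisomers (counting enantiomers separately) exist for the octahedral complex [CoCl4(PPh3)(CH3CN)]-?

An octahedron has six vertices in three trans pairs; every non-trans pair is cis.
The distinct arrangements are (2 in all): PPh3 and CH3CN mutually cis; PPh3 and CH3CN mutually trans.
Each arrangement has an internal mirror plane or centre of symmetry, so none is chiral.

2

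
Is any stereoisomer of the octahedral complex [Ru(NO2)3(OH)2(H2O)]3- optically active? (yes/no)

no

An octahedron has six vertices in three trans pairs; every non-trans pair is cis.
There are 3 geometric isomers: NO2 mer, OH trans; NO2 fac, OH cis; NO2 mer, OH cis.
Each arrangement has an internal mirror plane or centre of symmetry, so none is chiral.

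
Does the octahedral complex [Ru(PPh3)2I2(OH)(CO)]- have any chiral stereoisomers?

yes

An octahedron has six vertices in three trans pairs; every non-trans pair is cis.
Working through the distinct placements yields 6 geometric isomers: PPh3 trans, I cis; PPh3 cis, I cis (3 arrangements, 2 chiral); PPh3 trans, I trans; PPh3 cis, I trans.
Of these, 2 lack any improper symmetry element and so occur as enantiomeric pairs, giving 6 + 2 = 8 stereoisomers in total.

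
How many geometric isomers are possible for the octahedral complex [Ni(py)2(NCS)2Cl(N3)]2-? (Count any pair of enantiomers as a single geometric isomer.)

6

There are 6 geometric isomers: py trans, NCS trans; py cis, NCS cis (3 arrangements, 2 chiral); py trans, NCS cis; py cis, NCS trans.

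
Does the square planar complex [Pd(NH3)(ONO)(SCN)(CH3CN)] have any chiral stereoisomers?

In a square planar complex each vertex has one trans partner and two cis neighbours.
Systematic placement gives 3 geometric isomers: (CH3CN/ONO trans, NH3/SCN trans); (CH3CN/SCN trans, NH3/ONO trans); (CH3CN/NH3 trans, ONO/SCN trans).
Each arrangement has an internal mirror plane or centre of symmetry, so none is chiral.

no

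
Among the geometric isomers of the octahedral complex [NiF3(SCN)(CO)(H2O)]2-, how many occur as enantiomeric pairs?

In an octahedral complex each vertex has one trans partner and four cis neighbours.
Systematic placement gives 4 geometric isomers: F mer (3 arrangements); F fac (chiral).
One of these lacks any improper symmetry element and so occurs as an enantiomeric pair, giving 4 + 1 = 5 stereoisomers in total.

1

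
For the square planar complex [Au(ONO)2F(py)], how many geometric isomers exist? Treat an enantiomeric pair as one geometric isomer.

In a square planar complex each vertex has one trans partner and two cis neighbours.
The distinct arrangements are (2 in all): ONO cis; ONO trans.

2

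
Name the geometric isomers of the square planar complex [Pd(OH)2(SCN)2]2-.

cis and trans

In a square planar complex each vertex has one trans partner and two cis neighbours.
There are 2 geometric isomers: OH cis; OH trans.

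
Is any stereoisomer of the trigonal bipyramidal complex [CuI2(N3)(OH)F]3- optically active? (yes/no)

A trigonal bipyramid has two axial and three equatorial sites, which are chemically inequivalent.
Placing the ligands in turn and identifying arrangements related by rotation or reflection leaves 7 distinct geometric isomers.
Of these, 3 lack any improper symmetry element and so occur as enantiomeric pairs, giving 7 + 3 = 10 stereoisomers in total.

yes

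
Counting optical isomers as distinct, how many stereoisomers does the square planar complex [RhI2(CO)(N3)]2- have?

2

Working through the distinct placements yields 2 geometric isomers: I cis; I trans.
Each arrangement has an internal mirror plane or centre of symmetry, so none is chiral.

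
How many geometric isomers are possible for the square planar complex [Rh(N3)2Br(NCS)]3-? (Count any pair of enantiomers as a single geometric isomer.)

2

In a square planar complex each vertex has one trans partner and two cis neighbours.
Systematic placement gives 2 geometric isomers: N3 cis; N3 trans.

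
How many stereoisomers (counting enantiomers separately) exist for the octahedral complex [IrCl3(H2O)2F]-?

3

Systematic placement gives 3 geometric isomers: Cl mer, H2O trans; Cl mer, H2O cis; Cl fac, H2O cis.
Each arrangement has an internal mirror plane or centre of symmetry, so none is chiral.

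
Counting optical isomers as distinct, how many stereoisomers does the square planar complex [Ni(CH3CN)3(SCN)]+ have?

Only one geometric arrangement is possible.

1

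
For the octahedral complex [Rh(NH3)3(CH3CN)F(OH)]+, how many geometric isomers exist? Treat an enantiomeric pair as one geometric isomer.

An octahedron has six vertices in three trans pairs; every non-trans pair is cis.
The distinct arrangements are (4 in all): NH3 mer (3 arrangements); NH3 fac (chiral).

4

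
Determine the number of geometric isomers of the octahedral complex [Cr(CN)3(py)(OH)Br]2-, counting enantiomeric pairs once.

The six octahedral sites form three mutually perpendicular trans pairs.
There are 4 geometric isomers: CN mer (3 arrangements); CN fac (chiral).

4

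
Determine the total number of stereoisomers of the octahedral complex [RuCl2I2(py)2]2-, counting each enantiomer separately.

6

The six octahedral sites form three mutually perpendicular trans pairs.
Working through the distinct placements yields 5 geometric isomers: Cl trans, I trans, py trans; Cl trans, I cis, py cis; Cl cis, I cis, py trans; Cl cis, I cis, py cis (chiral); Cl cis, I trans, py cis.
One of these lacks any improper symmetry element and so occurs as an enantiomeric pair, giving 5 + 1 = 6 stereoisomers in total.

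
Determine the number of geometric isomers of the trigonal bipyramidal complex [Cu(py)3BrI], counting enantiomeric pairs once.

4

In a trigonal bipyramid the two axial positions differ from the three equatorial ones.
Systematic placement gives 4 geometric isomers: Br axial, I axial; Br axial, I equatorial; Br equatorial, I axial; Br equatorial, I equatorial.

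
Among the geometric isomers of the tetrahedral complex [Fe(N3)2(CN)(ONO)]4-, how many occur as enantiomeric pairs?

0

Only one geometric arrangement is possible.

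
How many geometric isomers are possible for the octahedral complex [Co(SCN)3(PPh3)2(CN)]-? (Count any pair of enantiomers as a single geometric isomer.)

3

In an octahedral complex each vertex has one trans partner and four cis neighbours.
Systematic placement gives 3 geometric isomers: SCN mer, PPh3 cis; SCN mer, PPh3 trans; SCN fac, PPh3 cis.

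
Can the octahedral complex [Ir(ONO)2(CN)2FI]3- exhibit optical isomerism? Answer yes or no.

There are 6 geometric isomers: ONO trans, CN trans; ONO cis, CN trans; ONO trans, CN cis; ONO cis, CN cis (3 arrangements, 2 chiral).
Of these, 2 lack any improper symmetry element and so occur as enantiomeric pairs, giving 6 + 2 = 8 stereoisomers in total.

yes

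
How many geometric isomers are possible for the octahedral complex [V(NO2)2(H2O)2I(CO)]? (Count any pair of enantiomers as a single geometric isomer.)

6

An octahedron has six vertices in three trans pairs; every non-trans pair is cis.
There are 6 geometric isomers: NO2 trans, H2O cis; NO2 cis, H2O cis (3 arrangements, 2 chiral); NO2 trans, H2O trans; NO2 cis, H2O trans.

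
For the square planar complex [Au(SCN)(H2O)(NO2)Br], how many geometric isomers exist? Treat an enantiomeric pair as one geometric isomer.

3

There are 3 geometric isomers: (Br/NO2 trans, H2O/SCN trans); (Br/SCN trans, H2O/NO2 trans); (Br/H2O trans, NO2/SCN trans).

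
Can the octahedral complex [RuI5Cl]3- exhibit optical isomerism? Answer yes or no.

In an octahedral complex each vertex has one trans partner and four cis neighbours.
Only one geometric arrangement is possible.

no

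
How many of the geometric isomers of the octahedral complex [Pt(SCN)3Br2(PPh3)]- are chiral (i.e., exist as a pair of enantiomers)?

An octahedron has six vertices in three trans pairs; every non-trans pair is cis.
The distinct arrangements are (3 in all): SCN mer, Br trans; SCN mer, Br cis; SCN fac, Br cis.
Each arrangement has an internal mirror plane or centre of symmetry, so none is chiral.

0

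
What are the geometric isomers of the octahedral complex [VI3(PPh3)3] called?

In an octahedral complex each vertex has one trans partner and four cis neighbours.
The distinct arrangements are (2 in all): I mer; I fac.

fac and mer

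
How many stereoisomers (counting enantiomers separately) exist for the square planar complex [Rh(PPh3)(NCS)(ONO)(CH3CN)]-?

In a square planar complex each vertex has one trans partner and two cis neighbours.
The distinct arrangements are (3 in all): (CH3CN/ONO trans, NCS/PPh3 trans); (CH3CN/PPh3 trans, NCS/ONO trans); (CH3CN/NCS trans, ONO/PPh3 trans).
Each arrangement has an internal mirror plane or centre of symmetry, so none is chiral.

3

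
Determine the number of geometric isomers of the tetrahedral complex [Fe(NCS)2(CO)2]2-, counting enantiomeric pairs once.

All four vertices of a tetrahedron are equivalent and mutually adjacent, so cis/trans isomerism cannot arise.
Only one geometric arrangement is possible.

1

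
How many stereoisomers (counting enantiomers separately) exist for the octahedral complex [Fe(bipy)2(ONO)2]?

3

Each bipy is bidentate and must span two cis positions.
The distinct arrangements are (2 in all): ONO trans; ONO cis (chiral).
One of these lacks any improper symmetry element and so occurs as an enantiomeric pair, giving 2 + 1 = 3 stereoisomers in total.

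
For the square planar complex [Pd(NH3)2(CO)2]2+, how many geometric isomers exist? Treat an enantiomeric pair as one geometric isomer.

2

A square has two trans pairs of vertices; adjacent vertices are cis.
The distinct arrangements are (2 in all): NH3 cis; NH3 trans.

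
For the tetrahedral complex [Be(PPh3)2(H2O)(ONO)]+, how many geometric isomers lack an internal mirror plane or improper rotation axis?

All four vertices of a tetrahedron are equivalent and mutually adjacent, so cis/trans isomerism cannot arise.
Only one geometric arrangement is possible.

0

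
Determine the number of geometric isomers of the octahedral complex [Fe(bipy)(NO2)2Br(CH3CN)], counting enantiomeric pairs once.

Each bipy is bidentate and must span two cis positions.
The distinct arrangements are (4 in all): NO2 cis (3 arrangements, 2 chiral); NO2 trans.

4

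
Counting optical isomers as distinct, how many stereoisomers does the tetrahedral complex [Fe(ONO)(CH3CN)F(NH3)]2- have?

In a tetrahedral complex all four positions are equivalent and every pair of ligands is adjacent — there is no cis/trans distinction.
Only one geometric arrangement is possible; it has no improper symmetry element, so it exists as a pair of enantiomers (2 stereoisomers).

2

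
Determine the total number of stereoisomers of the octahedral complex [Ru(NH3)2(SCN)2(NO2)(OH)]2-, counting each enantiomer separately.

8

In an octahedral complex each vertex has one trans partner and four cis neighbours.
The distinct arrangements are (6 in all): NH3 trans, SCN trans; NH3 trans, SCN cis; NH3 cis, SCN trans; NH3 cis, SCN cis (3 arrangements, 2 chiral).
Of these, 2 lack any improper symmetry element and so occur as enantiomeric pairs, giving 6 + 2 = 8 stereoisomers in total.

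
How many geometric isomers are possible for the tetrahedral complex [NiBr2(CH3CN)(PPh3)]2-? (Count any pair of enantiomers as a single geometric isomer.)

All four vertices of a tetrahedron are equivalent and mutually adjacent, so cis/trans isomerism cannot arise.
Only one geometric arrangement is possible.

1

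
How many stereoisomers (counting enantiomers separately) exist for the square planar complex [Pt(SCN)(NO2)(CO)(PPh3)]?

3

Working through the distinct placements yields 3 geometric isomers: (CO/PPh3 trans, NO2/SCN trans); (CO/SCN trans, NO2/PPh3 trans); (CO/NO2 trans, PPh3/SCN trans).
Each arrangement has an internal mirror plane or centre of symmetry, so none is chiral.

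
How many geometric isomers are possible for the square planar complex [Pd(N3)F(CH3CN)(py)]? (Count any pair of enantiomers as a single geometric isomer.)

The distinct arrangements are (3 in all): (CH3CN/N3 trans, F/py trans); (CH3CN/py trans, F/N3 trans); (CH3CN/F trans, N3/py trans).

3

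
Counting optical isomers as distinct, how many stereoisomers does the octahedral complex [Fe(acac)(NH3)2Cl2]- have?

4

An octahedron has six vertices in three trans pairs; every non-trans pair is cis.
Each acac is bidentate and must span two cis positions.
There are 3 geometric isomers: NH3 cis, Cl trans; NH3 cis, Cl cis (chiral); NH3 trans, Cl cis.
One of these lacks any improper symmetry element and so occurs as an enantiomeric pair, giving 3 + 1 = 4 stereoisomers in total.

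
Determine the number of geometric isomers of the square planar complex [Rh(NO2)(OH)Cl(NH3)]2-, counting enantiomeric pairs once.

3

A square has two trans pairs of vertices; adjacent vertices are cis.
Systematic placement gives 3 geometric isomers: (Cl/NO2 trans, NH3/OH trans); (Cl/OH trans, NH3/NO2 trans); (Cl/NH3 trans, NO2/OH trans).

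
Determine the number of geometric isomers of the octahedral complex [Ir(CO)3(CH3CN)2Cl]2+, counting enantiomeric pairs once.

3

The six octahedral sites form three mutually perpendicular trans pairs.
The distinct arrangements are (3 in all): CO mer, CH3CN trans; CO fac, CH3CN cis; CO mer, CH3CN cis.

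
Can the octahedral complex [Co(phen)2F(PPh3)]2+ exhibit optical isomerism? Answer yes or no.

Each phen is bidentate and must span two cis positions.
Systematic placement gives 2 geometric isomers: F and PPh3 mutually trans; F and PPh3 mutually cis (chiral).
One of these lacks any improper symmetry element and so occurs as an enantiomeric pair, giving 2 + 1 = 3 stereoisomers in total.

yes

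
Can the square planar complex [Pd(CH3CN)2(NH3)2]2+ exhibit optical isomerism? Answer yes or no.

no

The distinct arrangements are (2 in all): CH3CN cis; CH3CN trans.
Each arrangement has an internal mirror plane or centre of symmetry, so none is chiral.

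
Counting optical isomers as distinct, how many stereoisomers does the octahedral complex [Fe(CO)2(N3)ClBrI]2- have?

In an octahedral complex each vertex has one trans partner and four cis neighbours.
Systematic enumeration (placing each ligand type in turn and discarding arrangements equivalent by rotation or reflection) gives 9 geometric isomers.
Of these, 6 lack any improper symmetry element and so occur as enantiomeric pairs, giving 9 + 6 = 15 stereoisomers in total.

15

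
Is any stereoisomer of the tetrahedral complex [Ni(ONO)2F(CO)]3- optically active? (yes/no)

no

In a tetrahedral complex all four positions are equivalent and every pair of ligands is adjacent — there is no cis/trans distinction.
Only one geometric arrangement is possible.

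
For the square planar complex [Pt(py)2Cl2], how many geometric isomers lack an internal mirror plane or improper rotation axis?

There are 2 geometric isomers: py cis; py trans.
Each arrangement has an internal mirror plane or centre of symmetry, so none is chiral.

0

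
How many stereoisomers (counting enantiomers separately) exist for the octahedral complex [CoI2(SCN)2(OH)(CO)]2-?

8

Working through the distinct placements yields 6 geometric isomers: I cis, SCN trans; I cis, SCN cis (3 arrangements, 2 chiral); I trans, SCN trans; I trans, SCN cis.
Of these, 2 lack any improper symmetry element and so occur as enantiomeric pairs, giving 6 + 2 = 8 stereoisomers in total.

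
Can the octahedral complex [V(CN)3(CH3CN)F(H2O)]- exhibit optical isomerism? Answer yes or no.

The six octahedral sites form three mutually perpendicular trans pairs.
Working through the distinct placements yields 4 geometric isomers: CN mer (3 arrangements); CN fac (chiral).
One of these lacks any improper symmetry element and so occurs as an enantiomeric pair, giving 4 + 1 = 5 stereoisomers in total.

yes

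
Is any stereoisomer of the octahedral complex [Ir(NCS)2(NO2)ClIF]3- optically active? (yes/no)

yes

Exhaustive case analysis gives 9 geometric isomers.
Of these, 6 lack any improper symmetry element and so occur as enantiomeric pairs, giving 9 + 6 = 15 stereoisomers in total.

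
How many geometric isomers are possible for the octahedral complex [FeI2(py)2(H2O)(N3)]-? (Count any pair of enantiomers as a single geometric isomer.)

The distinct arrangements are (6 in all): I cis, py trans; I cis, py cis (3 arrangements, 2 chiral); I trans, py trans; I trans, py cis.

6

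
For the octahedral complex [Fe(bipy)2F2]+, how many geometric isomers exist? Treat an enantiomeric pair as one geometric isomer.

2

An octahedron has six vertices in three trans pairs; every non-trans pair is cis.
Each bipy is bidentate and must span two cis positions.
Working through the distinct placements yields 2 geometric isomers: F trans; F cis (chiral).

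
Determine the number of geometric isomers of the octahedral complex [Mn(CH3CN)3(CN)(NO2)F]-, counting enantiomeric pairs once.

4

Systematic placement gives 4 geometric isomers: CH3CN mer (3 arrangements); CH3CN fac (chiral).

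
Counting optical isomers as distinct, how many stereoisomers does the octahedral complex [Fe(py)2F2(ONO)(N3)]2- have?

An octahedron has six vertices in three trans pairs; every non-trans pair is cis.
The distinct arrangements are (6 in all): py trans, F trans; py cis, F trans; py trans, F cis; py cis, F cis (3 arrangements, 2 chiral).
Of these, 2 lack any improper symmetry element and so occur as enantiomeric pairs, giving 6 + 2 = 8 stereoisomers in total.

8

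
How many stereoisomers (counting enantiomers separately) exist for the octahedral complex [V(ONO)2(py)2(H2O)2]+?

An octahedron has six vertices in three trans pairs; every non-trans pair is cis.
The distinct arrangements are (5 in all): ONO trans, py trans, H2O trans; ONO cis, py cis, H2O trans; ONO cis, py trans, H2O cis; ONO cis, py cis, H2O cis (chiral); ONO trans, py cis, H2O cis.
One of these lacks any improper symmetry element and so occurs as an enantiomeric pair, giving 5 + 1 = 6 stereoisomers in total.

6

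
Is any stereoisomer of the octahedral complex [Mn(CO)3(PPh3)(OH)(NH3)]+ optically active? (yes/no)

yes

The six octahedral sites form three mutually perpendicular trans pairs.
There are 4 geometric isomers: CO mer (3 arrangements); CO fac (chiral).
One of these lacks any improper symmetry element and so occurs as an enantiomeric pair, giving 4 + 1 = 5 stereoisomers in total.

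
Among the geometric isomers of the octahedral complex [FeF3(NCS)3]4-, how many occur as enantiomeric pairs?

0

In an octahedral complex each vertex has one trans partner and four cis neighbours.
The distinct arrangements are (2 in all): F mer; F fac.
Each arrangement has an internal mirror plane or centre of symmetry, so none is chiral.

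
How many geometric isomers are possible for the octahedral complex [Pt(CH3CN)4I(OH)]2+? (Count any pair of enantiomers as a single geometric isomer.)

2

In an octahedral complex each vertex has one trans partner and four cis neighbours.
Systematic placement gives 2 geometric isomers: I and OH mutually trans; I and OH mutually cis.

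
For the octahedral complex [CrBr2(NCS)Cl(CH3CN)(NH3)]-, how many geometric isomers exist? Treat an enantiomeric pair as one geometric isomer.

9

Systematic enumeration (placing each ligand type in turn and discarding arrangements equivalent by rotation or reflection) gives 9 geometric isomers.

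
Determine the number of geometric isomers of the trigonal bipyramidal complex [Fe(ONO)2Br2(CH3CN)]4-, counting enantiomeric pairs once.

A trigonal bipyramid has two axial and three equatorial sites, which are chemically inequivalent.
Exhaustive case analysis gives 5 geometric isomers.

5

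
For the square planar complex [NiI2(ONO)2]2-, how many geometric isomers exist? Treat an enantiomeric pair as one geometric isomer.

2

A square has two trans pairs of vertices; adjacent vertices are cis.
Working through the distinct placements yields 2 geometric isomers: I cis; I trans.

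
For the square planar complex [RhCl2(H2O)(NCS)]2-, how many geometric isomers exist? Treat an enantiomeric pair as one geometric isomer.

In a square planar complex each vertex has one trans partner and two cis neighbours.
Systematic placement gives 2 geometric isomers: Cl cis; Cl trans.

2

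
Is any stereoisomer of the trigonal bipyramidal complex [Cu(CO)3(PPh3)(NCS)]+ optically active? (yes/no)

In a trigonal bipyramid the two axial positions differ from the three equatorial ones.
Systematic placement gives 4 geometric isomers: PPh3 equatorial, NCS equatorial; PPh3 equatorial, NCS axial; PPh3 axial, NCS equatorial; PPh3 axial, NCS axial.
Each arrangement has an internal mirror plane or centre of symmetry, so none is chiral.

no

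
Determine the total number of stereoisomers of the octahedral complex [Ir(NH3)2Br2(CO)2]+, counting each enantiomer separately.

6

An octahedron has six vertices in three trans pairs; every non-trans pair is cis.
Working through the distinct placements yields 5 geometric isomers: NH3 trans, Br trans, CO trans; NH3 cis, Br trans, CO cis; NH3 trans, Br cis, CO cis; NH3 cis, Br cis, CO cis (chiral); NH3 cis, Br cis, CO trans.
One of these lacks any improper symmetry element and so occurs as an enantiomeric pair, giving 5 + 1 = 6 stereoisomers in total.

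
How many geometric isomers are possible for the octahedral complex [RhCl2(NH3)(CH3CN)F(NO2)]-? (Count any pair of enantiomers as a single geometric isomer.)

An octahedron has six vertices in three trans pairs; every non-trans pair is cis.
Exhaustive case analysis gives 9 geometric isomers.

9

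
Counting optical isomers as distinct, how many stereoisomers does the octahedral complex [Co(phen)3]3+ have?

An octahedron has six vertices in three trans pairs; every non-trans pair is cis.
Each phen is bidentate and must span two cis positions.
Only one geometric arrangement is possible; it has no improper symmetry element, so it exists as a pair of enantiomers (2 stereoisomers).

2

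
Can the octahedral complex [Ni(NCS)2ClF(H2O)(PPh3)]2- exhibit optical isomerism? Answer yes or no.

Placing the ligands in turn and identifying arrangements related by rotation or reflection leaves 9 distinct geometric isomers.
Of these, 6 lack any improper symmetry element and so occur as enantiomeric pairs, giving 9 + 6 = 15 stereoisomers in total.

yes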